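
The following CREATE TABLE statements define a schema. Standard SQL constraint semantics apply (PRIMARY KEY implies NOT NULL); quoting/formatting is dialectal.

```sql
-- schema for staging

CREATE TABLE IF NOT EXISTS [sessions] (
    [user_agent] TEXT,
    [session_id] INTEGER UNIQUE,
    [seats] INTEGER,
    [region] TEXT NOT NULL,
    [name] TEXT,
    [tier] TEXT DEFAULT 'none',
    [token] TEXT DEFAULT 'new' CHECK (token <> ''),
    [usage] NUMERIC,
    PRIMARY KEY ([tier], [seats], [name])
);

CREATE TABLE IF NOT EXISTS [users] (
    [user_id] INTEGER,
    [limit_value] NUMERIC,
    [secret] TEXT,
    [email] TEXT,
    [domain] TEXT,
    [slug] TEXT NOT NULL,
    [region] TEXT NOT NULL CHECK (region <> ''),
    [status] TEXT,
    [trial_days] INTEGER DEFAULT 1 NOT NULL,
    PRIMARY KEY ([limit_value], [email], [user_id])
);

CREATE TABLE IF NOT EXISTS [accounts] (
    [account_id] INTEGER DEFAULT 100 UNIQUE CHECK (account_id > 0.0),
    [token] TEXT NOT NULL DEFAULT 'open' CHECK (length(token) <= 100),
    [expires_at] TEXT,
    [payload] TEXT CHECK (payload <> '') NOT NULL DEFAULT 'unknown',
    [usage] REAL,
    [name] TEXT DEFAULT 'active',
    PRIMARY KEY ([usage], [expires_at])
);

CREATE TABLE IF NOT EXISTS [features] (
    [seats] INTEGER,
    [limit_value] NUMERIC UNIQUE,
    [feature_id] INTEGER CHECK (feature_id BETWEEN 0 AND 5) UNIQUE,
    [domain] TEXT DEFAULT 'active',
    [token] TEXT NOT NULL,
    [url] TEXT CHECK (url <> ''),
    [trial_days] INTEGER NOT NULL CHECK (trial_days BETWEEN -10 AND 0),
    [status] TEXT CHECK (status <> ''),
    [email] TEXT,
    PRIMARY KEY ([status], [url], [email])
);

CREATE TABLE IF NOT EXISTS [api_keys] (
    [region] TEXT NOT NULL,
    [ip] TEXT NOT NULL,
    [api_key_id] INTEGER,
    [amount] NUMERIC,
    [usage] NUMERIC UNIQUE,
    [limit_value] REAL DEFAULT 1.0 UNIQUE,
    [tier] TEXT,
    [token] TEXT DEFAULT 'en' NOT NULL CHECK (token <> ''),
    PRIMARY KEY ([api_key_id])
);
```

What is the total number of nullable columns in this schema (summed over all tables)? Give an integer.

17

sessions: 4 nullable (user_agent, session_id, token, usage — PK (tier, seats, name) and explicit NOT NULL columns excluded).
users: 3 nullable (secret, domain, status — PK (limit_value, email, user_id) and explicit NOT NULL columns excluded).
accounts: 2 nullable (account_id, name — PK (usage, expires_at) and explicit NOT NULL columns excluded).
features: 4 nullable (seats, limit_value, feature_id, domain — PK (status, url, email) and explicit NOT NULL columns excluded).
api_keys: 4 nullable (amount, usage, limit_value, tier — PK (api_key_id) and explicit NOT NULL columns excluded).
Total: 4 + 3 + 2 + 4 + 4 = 17.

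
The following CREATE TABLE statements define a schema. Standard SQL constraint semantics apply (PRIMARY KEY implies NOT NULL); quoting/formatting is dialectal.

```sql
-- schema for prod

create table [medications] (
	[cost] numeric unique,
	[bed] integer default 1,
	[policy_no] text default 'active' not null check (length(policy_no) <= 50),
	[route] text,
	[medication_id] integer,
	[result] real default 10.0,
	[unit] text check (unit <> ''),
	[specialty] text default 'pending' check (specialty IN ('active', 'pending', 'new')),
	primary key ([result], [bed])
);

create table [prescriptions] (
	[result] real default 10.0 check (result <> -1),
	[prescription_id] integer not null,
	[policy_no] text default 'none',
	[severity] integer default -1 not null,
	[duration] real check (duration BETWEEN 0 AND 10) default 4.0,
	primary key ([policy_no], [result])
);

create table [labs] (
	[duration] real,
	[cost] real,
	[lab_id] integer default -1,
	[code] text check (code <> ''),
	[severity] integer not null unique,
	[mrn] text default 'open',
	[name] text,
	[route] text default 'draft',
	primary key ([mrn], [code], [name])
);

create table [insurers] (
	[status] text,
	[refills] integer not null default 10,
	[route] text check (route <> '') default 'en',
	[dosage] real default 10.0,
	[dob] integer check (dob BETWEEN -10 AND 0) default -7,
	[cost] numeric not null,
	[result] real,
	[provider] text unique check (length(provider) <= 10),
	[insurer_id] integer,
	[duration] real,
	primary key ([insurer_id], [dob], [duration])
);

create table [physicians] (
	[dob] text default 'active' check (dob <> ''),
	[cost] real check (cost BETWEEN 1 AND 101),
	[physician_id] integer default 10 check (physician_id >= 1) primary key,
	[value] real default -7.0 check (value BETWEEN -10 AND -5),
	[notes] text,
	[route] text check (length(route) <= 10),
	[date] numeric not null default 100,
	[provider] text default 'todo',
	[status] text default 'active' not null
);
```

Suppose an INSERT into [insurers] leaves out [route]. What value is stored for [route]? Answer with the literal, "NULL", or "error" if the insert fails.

'en'

route has an explicit DEFAULT 'en'.
When the column is omitted from an INSERT, that default is used.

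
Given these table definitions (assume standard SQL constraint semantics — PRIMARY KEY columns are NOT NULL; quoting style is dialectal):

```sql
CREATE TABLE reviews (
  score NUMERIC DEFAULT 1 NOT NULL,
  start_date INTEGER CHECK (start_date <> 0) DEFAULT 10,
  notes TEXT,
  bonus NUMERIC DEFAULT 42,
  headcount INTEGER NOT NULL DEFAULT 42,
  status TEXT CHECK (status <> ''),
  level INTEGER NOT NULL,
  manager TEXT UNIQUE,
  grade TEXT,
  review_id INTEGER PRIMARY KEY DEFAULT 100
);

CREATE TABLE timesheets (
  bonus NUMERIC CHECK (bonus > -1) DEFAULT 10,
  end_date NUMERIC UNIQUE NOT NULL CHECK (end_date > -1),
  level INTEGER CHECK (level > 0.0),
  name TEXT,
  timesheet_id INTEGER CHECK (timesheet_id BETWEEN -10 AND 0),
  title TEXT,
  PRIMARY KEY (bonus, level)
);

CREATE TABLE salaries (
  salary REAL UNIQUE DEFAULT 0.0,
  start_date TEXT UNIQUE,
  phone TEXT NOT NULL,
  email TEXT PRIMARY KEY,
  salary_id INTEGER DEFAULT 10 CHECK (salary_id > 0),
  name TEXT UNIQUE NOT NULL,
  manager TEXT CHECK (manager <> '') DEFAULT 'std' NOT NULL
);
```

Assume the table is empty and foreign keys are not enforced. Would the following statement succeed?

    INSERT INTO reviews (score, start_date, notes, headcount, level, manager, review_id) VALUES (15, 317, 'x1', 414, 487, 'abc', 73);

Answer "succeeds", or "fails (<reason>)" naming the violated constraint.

NOT NULL columns: headcount is supplied; level is supplied; review_id is supplied; score is supplied.
CHECK constraints: 317 satisfies (start_date <> 0).
No constraint is violated.

succeeds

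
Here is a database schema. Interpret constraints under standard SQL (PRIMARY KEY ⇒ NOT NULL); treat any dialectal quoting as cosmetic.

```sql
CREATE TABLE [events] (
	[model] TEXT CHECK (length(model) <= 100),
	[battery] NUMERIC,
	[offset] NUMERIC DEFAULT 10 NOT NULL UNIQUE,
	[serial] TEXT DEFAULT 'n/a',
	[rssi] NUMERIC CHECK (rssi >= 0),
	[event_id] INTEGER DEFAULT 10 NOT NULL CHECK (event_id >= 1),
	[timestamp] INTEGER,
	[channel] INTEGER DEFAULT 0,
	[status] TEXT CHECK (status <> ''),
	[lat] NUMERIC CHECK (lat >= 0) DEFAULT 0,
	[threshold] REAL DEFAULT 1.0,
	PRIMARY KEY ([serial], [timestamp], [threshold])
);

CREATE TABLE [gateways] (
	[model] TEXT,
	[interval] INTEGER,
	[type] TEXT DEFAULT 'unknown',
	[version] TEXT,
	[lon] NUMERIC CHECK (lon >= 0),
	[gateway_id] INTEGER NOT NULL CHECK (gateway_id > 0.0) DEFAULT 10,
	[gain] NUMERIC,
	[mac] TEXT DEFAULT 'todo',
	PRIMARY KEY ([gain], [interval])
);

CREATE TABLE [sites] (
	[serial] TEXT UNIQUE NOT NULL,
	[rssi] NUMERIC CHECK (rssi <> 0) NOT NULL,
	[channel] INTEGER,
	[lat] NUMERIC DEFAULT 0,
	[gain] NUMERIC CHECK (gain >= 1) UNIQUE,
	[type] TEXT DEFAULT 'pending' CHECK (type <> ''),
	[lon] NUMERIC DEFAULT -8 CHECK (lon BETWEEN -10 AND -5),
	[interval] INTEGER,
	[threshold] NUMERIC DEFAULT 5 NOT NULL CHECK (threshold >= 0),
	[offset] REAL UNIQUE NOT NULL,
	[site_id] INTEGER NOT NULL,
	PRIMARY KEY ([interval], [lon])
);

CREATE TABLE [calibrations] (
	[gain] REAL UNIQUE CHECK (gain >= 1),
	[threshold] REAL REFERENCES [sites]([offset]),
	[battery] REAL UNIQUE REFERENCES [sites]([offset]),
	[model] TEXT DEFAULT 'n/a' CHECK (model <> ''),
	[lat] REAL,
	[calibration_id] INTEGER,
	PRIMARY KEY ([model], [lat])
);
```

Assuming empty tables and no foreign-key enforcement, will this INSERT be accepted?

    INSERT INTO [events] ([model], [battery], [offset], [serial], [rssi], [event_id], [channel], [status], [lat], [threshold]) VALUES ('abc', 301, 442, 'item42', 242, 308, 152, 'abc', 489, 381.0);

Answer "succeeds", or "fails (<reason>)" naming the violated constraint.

timestamp is omitted from the column list and has no DEFAULT, so it would receive NULL.
But timestamp is part of the PRIMARY KEY (implied NOT NULL).

fails (NOT NULL on timestamp)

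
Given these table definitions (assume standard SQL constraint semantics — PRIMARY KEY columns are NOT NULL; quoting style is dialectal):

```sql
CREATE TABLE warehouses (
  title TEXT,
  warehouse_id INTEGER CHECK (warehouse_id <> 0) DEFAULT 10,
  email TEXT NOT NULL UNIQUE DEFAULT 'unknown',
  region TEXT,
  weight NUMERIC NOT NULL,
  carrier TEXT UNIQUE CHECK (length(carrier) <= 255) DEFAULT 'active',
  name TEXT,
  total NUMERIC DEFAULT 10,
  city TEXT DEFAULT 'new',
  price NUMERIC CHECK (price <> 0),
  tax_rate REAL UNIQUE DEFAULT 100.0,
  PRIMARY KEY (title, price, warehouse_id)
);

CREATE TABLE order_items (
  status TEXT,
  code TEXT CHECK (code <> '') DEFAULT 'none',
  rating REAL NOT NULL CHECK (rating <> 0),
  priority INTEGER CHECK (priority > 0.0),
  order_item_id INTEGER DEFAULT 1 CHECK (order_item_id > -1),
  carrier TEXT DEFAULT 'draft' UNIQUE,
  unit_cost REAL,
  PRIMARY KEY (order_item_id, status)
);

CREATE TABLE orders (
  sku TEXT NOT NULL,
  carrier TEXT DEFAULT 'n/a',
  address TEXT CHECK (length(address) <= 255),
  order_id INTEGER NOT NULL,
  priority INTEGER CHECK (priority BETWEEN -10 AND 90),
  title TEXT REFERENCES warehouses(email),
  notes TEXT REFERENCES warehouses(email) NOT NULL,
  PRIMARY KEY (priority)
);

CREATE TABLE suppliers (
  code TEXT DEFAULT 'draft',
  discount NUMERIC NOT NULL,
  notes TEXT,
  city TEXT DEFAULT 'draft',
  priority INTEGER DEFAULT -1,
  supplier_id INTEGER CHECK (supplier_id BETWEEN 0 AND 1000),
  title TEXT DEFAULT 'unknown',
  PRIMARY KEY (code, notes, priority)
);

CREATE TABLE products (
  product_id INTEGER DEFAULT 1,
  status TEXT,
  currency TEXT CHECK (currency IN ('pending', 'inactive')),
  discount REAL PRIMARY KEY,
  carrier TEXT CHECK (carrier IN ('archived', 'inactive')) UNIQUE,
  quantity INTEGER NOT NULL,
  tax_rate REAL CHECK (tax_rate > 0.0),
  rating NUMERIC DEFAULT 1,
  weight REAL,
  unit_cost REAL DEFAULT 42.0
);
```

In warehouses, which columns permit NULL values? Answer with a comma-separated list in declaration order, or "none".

region, carrier, name, total, city, tax_rate

- title: part of the PRIMARY KEY, which implies NOT NULL → not nullable.
- warehouse_id: part of the PRIMARY KEY, which implies NOT NULL → not nullable.
- email: declared NOT NULL → not nullable.
- region: no NOT NULL constraint applies → nullable.
- weight: declared NOT NULL → not nullable.
- carrier: CHECK does not forbid NULL (a CHECK constraint passes when its expression is NULL) → nullable.
- name: no NOT NULL constraint applies → nullable.
- total: DEFAULT only fills an omitted column; an explicit NULL is still allowed → nullable.
- city: DEFAULT only fills an omitted column; an explicit NULL is still allowed → nullable.
- price: part of the PRIMARY KEY, which implies NOT NULL → not nullable.
- tax_rate: UNIQUE does not imply NOT NULL → nullable.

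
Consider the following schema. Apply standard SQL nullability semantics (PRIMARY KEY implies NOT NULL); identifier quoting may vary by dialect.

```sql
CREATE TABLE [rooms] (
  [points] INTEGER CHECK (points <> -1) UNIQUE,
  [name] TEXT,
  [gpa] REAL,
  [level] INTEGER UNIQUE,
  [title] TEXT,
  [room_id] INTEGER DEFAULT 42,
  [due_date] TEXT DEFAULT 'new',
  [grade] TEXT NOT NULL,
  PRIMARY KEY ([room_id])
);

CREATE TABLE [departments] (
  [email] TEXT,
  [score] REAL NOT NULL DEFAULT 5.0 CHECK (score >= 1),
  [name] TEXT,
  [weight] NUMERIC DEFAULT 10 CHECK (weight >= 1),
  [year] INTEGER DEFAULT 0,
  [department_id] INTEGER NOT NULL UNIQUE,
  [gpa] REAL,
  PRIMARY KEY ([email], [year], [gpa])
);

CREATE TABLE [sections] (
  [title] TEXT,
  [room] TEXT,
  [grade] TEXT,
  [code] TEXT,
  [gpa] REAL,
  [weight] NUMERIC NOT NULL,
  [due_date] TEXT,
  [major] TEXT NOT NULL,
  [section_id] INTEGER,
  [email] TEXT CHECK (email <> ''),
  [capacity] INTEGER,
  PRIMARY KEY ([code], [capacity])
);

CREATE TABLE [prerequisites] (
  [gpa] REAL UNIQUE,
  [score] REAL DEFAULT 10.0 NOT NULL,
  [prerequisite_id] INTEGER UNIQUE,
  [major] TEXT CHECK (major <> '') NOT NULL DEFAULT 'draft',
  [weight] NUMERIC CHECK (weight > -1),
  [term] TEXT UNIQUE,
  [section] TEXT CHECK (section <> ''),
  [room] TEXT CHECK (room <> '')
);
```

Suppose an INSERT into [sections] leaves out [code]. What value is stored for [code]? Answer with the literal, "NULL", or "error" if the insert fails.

error

code has no DEFAULT clause.
Omitting it would insert NULL, but it is part of the PRIMARY KEY, so the INSERT fails.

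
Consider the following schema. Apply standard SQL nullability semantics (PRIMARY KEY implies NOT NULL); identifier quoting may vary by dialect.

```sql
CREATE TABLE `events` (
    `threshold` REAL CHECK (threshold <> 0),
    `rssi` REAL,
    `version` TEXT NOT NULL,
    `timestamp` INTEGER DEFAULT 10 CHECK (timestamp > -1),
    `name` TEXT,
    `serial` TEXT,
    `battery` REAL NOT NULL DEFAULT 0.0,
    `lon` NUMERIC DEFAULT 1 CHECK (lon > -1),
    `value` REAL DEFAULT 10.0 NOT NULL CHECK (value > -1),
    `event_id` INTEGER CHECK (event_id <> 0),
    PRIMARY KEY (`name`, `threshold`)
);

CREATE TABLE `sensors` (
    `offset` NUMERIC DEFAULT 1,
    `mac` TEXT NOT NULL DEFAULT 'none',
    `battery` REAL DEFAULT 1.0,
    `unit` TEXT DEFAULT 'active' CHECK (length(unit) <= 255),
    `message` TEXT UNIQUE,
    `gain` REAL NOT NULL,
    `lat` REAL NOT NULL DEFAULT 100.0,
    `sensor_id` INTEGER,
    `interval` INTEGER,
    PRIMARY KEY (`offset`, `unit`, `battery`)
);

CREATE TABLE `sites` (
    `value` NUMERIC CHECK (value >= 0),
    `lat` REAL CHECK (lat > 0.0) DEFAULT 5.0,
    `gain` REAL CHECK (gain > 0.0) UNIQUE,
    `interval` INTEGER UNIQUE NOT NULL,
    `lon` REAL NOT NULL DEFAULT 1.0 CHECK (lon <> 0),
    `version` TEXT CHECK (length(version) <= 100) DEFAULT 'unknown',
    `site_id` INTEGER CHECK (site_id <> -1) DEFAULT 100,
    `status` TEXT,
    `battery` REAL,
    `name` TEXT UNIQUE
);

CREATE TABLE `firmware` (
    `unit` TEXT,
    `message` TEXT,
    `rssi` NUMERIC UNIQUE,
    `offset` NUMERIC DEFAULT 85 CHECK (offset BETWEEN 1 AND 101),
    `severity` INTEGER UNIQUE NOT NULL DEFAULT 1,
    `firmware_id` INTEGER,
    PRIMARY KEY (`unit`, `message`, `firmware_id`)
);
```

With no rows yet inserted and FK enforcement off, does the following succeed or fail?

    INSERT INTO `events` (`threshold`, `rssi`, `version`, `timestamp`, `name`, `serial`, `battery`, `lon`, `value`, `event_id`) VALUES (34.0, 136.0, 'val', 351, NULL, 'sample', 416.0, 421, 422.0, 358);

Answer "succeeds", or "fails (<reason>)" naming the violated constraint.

fails (NOT NULL on name)

name is explicitly set to NULL, but name is part of the PRIMARY KEY (implied NOT NULL).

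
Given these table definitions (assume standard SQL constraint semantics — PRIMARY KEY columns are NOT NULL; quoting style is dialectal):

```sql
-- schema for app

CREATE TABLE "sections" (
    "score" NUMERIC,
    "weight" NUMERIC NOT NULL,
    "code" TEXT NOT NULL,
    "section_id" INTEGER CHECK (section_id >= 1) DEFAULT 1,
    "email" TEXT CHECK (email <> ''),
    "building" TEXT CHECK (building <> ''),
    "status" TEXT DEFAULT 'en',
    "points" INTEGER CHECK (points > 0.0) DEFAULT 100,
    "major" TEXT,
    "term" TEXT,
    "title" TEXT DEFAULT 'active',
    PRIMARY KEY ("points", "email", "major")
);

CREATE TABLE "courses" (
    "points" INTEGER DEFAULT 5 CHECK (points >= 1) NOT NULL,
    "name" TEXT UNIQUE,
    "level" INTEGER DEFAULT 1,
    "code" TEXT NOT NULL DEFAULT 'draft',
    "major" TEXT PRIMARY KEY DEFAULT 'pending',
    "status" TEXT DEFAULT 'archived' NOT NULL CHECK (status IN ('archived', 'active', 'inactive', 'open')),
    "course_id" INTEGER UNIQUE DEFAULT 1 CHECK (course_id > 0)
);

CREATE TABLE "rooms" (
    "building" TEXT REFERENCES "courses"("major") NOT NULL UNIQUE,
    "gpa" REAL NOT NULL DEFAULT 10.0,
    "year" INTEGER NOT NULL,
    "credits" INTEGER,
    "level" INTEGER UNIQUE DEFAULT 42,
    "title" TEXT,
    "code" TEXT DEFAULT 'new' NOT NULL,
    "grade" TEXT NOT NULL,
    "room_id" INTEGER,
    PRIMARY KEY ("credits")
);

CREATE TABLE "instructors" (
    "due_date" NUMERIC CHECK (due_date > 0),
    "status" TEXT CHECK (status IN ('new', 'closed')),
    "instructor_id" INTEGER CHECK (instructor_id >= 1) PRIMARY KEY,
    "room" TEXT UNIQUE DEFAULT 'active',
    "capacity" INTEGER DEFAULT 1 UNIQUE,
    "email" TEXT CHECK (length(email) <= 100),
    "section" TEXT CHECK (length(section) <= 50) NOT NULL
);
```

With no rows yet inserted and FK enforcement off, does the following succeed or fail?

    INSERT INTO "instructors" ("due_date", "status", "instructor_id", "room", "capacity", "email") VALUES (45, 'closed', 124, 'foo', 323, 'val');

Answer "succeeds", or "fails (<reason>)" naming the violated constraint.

section is omitted from the column list and has no DEFAULT, so it would receive NULL.
But section is declared NOT NULL.

fails (NOT NULL on section)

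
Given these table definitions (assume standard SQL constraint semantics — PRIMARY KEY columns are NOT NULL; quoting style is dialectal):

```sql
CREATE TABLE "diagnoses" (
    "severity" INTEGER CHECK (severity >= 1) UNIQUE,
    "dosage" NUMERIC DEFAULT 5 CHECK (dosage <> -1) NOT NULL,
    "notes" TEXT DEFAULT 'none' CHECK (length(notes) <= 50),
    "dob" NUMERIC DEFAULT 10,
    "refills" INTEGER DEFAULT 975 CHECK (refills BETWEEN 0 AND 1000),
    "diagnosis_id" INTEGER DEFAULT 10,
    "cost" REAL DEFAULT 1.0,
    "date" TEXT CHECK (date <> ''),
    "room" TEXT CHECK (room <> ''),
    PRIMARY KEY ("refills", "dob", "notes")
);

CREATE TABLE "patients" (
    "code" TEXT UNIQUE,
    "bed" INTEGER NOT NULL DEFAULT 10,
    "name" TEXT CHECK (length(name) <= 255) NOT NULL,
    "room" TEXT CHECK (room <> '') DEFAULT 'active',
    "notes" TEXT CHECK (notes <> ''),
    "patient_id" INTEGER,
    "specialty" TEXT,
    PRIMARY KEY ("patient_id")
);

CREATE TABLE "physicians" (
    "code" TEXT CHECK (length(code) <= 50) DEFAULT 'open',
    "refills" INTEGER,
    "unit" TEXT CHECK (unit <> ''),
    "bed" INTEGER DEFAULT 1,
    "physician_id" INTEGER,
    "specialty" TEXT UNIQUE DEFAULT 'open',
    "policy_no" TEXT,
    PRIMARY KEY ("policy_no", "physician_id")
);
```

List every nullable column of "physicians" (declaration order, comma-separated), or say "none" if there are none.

- code: CHECK does not forbid NULL (a CHECK constraint passes when its expression is NULL) → nullable.
- refills: no NOT NULL constraint applies → nullable.
- unit: CHECK does not forbid NULL (a CHECK constraint passes when its expression is NULL) → nullable.
- bed: DEFAULT only fills an omitted column; an explicit NULL is still allowed → nullable.
- physician_id: part of the PRIMARY KEY, which implies NOT NULL → not nullable.
- specialty: UNIQUE does not imply NOT NULL → nullable.
- policy_no: part of the PRIMARY KEY, which implies NOT NULL → not nullable.

code, refills, unit, bed, specialty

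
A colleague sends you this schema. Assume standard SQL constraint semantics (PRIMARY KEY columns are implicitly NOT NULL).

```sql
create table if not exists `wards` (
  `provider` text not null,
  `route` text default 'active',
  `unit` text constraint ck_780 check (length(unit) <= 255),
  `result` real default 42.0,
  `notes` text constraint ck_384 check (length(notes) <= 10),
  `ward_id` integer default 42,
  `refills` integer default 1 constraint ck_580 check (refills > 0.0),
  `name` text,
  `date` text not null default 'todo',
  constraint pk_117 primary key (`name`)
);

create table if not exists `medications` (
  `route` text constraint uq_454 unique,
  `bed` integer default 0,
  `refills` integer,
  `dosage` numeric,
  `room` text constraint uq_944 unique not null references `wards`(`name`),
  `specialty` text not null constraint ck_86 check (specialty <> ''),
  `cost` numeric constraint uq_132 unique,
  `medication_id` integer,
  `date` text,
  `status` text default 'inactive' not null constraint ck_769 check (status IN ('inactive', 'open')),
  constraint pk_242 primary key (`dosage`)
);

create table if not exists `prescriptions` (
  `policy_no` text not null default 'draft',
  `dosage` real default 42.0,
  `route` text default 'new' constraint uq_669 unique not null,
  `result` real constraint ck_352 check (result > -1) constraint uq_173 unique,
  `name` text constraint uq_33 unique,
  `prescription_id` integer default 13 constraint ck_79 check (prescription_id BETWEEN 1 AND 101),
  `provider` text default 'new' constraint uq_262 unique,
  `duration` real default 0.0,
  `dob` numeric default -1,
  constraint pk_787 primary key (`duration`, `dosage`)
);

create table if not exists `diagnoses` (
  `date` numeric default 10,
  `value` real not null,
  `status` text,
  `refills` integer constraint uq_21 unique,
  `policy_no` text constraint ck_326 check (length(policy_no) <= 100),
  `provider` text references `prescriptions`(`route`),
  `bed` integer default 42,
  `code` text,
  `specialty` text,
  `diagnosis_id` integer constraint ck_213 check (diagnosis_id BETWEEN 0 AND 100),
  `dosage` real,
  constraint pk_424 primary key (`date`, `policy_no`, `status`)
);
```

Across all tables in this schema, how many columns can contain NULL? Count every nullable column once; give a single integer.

wards: 6 nullable (route, unit, result, notes, ward_id, refills — PK (name) and explicit NOT NULL columns excluded).
medications: 6 nullable (route, bed, refills, cost, medication_id, date — PK (dosage) and explicit NOT NULL columns excluded).
prescriptions: 5 nullable (result, name, prescription_id, provider, dob — PK (duration, dosage) and explicit NOT NULL columns excluded).
diagnoses: 7 nullable (refills, provider, bed, code, specialty, diagnosis_id, dosage — PK (date, policy_no, status) and explicit NOT NULL columns excluded).
Total: 6 + 6 + 5 + 7 = 24.

24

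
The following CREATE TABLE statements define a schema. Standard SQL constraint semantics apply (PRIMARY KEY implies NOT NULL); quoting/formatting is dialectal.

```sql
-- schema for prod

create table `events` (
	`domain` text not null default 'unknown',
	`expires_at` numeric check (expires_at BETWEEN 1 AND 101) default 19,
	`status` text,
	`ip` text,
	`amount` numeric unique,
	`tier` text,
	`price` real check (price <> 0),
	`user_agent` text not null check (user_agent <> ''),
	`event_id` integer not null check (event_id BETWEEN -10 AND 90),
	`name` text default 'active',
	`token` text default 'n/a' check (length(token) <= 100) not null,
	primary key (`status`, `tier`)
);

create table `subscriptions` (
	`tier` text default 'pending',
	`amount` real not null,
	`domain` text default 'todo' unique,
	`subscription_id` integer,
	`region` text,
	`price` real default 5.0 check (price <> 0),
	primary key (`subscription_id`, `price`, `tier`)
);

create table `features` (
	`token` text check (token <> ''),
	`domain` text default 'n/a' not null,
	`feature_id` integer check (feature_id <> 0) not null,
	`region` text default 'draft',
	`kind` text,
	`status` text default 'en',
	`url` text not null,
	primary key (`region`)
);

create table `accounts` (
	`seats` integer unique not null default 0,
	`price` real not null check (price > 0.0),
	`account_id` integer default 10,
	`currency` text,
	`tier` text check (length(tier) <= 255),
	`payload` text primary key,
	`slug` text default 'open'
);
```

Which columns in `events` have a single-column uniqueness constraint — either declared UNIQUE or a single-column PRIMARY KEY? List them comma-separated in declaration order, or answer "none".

- domain: no UNIQUE or single-column PK constraint.
- expires_at: no UNIQUE or single-column PK constraint.
- status: part of a composite PRIMARY KEY — only the tuple is unique, not this column on its own.
- ip: no UNIQUE or single-column PK constraint.
- amount: declared UNIQUE → unique.
- tier: part of a composite PRIMARY KEY — only the tuple is unique, not this column on its own.
- price: no UNIQUE or single-column PK constraint.
- user_agent: no UNIQUE or single-column PK constraint.
- event_id: no UNIQUE or single-column PK constraint.
- name: no UNIQUE or single-column PK constraint.
- token: no UNIQUE or single-column PK constraint.

amount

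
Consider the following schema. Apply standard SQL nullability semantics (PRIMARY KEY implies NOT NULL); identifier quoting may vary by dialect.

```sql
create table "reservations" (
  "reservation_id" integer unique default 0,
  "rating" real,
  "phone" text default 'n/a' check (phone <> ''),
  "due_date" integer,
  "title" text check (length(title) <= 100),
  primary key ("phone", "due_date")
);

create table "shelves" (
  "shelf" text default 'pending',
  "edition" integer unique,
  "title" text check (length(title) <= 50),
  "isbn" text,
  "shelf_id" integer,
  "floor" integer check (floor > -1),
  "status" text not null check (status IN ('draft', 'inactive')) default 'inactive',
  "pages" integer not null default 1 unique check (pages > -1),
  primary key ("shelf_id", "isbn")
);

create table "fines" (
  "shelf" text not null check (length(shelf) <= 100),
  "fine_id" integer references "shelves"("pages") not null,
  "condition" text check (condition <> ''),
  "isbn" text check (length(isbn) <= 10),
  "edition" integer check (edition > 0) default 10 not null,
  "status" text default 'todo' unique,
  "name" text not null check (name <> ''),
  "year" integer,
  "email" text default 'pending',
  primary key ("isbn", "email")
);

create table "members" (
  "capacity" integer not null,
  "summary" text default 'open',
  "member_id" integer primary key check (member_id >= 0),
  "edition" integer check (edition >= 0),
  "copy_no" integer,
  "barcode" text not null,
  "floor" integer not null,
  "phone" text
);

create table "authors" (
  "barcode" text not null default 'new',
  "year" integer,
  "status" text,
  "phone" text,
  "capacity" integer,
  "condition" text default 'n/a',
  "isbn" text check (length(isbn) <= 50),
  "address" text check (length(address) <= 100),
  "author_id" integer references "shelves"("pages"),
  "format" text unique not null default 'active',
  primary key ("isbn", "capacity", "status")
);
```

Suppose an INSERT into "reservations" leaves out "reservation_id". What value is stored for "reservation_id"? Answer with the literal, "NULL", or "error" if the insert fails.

0

reservation_id has an explicit DEFAULT 0.
When the column is omitted from an INSERT, that default is used.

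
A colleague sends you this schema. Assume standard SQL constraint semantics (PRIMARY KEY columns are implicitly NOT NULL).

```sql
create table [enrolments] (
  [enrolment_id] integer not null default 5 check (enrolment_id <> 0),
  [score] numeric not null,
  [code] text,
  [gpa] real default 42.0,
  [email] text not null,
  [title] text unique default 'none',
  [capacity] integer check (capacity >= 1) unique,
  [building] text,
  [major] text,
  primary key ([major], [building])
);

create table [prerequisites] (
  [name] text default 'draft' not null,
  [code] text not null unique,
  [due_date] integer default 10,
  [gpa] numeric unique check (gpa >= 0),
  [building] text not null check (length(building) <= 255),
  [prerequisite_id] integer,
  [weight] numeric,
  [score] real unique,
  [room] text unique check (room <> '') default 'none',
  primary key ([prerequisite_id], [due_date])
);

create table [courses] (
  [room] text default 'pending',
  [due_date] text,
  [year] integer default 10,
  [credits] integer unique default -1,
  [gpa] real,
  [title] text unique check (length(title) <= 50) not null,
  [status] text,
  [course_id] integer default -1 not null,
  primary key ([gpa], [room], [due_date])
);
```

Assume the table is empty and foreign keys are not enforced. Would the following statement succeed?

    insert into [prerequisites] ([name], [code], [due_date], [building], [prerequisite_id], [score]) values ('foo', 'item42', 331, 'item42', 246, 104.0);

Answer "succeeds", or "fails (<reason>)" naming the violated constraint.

NOT NULL columns: building is supplied; code is supplied; due_date is supplied; name is supplied; prerequisite_id is supplied.
CHECK constraints: 'item42' satisfies (length(building) <= 255).
No constraint is violated.

succeeds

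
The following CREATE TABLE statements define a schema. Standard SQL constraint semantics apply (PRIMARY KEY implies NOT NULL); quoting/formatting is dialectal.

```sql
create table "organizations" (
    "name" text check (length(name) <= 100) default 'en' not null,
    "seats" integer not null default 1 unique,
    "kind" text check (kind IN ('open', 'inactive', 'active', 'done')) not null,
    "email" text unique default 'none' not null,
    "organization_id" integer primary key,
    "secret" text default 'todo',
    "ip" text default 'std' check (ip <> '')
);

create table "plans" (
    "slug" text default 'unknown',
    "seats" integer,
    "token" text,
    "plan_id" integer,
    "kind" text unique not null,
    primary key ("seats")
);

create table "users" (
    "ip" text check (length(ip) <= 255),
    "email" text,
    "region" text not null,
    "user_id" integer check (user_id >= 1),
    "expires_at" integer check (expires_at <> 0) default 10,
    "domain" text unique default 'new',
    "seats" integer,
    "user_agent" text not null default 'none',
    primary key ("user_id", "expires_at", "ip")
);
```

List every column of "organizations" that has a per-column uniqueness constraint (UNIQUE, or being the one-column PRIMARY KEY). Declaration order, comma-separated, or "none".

- name: no UNIQUE or single-column PK constraint.
- seats: declared UNIQUE → unique.
- kind: no UNIQUE or single-column PK constraint.
- email: declared UNIQUE → unique.
- organization_id: single-column PRIMARY KEY → unique.
- secret: no UNIQUE or single-column PK constraint.
- ip: no UNIQUE or single-column PK constraint.

seats, email, organization_id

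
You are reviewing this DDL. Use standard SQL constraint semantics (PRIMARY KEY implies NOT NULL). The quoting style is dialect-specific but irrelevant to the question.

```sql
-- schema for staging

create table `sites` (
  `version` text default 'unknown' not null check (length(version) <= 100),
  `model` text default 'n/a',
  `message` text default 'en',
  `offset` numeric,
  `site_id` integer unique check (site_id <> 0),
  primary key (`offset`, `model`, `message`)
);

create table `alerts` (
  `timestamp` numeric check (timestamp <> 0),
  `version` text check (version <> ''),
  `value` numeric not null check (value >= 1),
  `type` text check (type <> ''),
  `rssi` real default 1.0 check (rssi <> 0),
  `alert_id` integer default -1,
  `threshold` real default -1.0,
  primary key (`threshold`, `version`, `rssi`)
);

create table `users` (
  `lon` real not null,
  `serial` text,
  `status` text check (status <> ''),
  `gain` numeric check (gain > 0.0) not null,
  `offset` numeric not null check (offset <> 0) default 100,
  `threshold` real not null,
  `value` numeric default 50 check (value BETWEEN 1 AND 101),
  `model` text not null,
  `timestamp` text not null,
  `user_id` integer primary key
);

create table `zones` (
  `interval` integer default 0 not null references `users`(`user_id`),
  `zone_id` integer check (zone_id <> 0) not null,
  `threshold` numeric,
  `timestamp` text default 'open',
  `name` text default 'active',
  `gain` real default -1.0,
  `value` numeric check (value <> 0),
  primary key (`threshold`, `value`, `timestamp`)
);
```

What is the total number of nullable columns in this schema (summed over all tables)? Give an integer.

9

sites: 1 nullable (site_id — PK (offset, model, message) and explicit NOT NULL columns excluded).
alerts: 3 nullable (timestamp, type, alert_id — PK (threshold, version, rssi) and explicit NOT NULL columns excluded).
users: 3 nullable (serial, status, value — PK (user_id) and explicit NOT NULL columns excluded).
zones: 2 nullable (name, gain — PK (threshold, value, timestamp) and explicit NOT NULL columns excluded).
Total: 1 + 3 + 3 + 2 = 9.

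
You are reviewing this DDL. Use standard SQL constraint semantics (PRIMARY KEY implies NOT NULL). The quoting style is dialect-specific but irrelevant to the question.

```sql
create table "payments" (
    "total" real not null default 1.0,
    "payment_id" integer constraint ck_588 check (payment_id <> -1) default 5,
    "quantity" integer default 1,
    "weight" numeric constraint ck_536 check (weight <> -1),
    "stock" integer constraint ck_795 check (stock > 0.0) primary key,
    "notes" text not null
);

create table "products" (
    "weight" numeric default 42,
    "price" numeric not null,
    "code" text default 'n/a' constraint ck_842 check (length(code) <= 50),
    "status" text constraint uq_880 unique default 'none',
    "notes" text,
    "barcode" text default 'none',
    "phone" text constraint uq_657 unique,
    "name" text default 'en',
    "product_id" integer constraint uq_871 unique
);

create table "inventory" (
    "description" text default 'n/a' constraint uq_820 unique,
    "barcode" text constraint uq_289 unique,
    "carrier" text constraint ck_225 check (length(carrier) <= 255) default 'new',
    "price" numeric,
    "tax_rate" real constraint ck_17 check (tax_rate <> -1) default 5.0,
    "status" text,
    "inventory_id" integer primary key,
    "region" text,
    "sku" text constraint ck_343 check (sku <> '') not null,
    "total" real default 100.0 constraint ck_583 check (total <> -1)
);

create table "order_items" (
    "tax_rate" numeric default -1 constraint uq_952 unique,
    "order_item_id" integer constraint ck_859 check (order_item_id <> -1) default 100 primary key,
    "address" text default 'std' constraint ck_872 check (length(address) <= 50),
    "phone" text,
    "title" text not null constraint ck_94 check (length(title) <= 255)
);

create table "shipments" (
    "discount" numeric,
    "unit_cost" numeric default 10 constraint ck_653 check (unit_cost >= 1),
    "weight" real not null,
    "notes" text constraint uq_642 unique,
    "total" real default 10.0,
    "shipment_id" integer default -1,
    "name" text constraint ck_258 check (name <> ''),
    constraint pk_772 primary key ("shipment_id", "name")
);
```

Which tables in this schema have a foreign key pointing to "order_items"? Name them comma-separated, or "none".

No REFERENCES clause anywhere in the schema names order_items.

none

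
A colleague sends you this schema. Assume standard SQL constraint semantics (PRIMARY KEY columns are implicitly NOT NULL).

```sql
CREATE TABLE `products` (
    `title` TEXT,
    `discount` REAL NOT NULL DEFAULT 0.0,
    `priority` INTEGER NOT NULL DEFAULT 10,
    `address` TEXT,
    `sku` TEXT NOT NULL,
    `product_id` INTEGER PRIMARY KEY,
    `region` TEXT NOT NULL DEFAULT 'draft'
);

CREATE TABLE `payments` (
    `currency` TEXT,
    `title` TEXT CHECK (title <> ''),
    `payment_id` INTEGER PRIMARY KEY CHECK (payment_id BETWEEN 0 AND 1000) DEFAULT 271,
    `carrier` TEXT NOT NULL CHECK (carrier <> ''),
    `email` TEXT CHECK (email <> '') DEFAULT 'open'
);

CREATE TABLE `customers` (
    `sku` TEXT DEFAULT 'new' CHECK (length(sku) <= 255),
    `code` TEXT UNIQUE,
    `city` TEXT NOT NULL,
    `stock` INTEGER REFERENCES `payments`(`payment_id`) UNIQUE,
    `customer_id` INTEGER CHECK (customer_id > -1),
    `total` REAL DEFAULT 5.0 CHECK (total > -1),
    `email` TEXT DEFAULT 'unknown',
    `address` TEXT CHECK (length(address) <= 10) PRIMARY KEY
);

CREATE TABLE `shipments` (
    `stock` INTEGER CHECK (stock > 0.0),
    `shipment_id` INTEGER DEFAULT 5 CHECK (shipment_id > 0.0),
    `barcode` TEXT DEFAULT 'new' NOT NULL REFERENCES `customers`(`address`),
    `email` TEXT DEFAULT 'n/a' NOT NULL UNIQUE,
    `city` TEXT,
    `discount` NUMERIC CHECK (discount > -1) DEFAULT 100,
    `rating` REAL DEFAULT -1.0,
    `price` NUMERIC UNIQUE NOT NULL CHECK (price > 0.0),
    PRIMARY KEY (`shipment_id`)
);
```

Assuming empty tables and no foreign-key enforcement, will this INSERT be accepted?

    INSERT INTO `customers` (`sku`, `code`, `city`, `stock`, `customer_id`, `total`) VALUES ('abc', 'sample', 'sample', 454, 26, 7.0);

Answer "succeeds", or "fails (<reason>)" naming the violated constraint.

fails (NOT NULL on address)

address is omitted from the column list and has no DEFAULT, so it would receive NULL.
But address is part of the PRIMARY KEY (implied NOT NULL).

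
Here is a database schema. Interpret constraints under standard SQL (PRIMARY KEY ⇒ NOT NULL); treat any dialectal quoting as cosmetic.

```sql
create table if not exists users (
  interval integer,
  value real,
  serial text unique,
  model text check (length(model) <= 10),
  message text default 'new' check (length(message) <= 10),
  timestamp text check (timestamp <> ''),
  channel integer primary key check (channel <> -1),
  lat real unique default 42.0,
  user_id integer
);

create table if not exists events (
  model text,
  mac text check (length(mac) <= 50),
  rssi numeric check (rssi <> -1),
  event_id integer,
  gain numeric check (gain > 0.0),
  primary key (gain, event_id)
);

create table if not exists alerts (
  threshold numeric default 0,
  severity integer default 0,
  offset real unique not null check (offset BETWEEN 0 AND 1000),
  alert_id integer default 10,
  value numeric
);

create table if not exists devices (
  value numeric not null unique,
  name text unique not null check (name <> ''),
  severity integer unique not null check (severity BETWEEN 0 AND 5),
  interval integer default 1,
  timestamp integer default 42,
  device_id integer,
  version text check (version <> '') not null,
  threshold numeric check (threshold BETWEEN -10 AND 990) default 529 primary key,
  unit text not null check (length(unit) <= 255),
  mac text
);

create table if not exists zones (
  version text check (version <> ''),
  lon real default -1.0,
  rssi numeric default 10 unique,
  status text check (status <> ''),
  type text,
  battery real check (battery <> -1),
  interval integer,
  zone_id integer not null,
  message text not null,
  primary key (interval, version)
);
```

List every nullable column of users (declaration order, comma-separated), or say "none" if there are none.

interval, value, serial, model, message, timestamp, lat, user_id

- interval: no NOT NULL constraint applies → nullable.
- value: no NOT NULL constraint applies → nullable.
- serial: UNIQUE does not imply NOT NULL → nullable.
- model: CHECK does not forbid NULL (a CHECK constraint passes when its expression is NULL) → nullable.
- message: CHECK does not forbid NULL (a CHECK constraint passes when its expression is NULL) → nullable.
- timestamp: CHECK does not forbid NULL (a CHECK constraint passes when its expression is NULL) → nullable.
- channel: part of the PRIMARY KEY, which implies NOT NULL → not nullable.
- lat: UNIQUE does not imply NOT NULL → nullable.
- user_id: no NOT NULL constraint applies → nullable.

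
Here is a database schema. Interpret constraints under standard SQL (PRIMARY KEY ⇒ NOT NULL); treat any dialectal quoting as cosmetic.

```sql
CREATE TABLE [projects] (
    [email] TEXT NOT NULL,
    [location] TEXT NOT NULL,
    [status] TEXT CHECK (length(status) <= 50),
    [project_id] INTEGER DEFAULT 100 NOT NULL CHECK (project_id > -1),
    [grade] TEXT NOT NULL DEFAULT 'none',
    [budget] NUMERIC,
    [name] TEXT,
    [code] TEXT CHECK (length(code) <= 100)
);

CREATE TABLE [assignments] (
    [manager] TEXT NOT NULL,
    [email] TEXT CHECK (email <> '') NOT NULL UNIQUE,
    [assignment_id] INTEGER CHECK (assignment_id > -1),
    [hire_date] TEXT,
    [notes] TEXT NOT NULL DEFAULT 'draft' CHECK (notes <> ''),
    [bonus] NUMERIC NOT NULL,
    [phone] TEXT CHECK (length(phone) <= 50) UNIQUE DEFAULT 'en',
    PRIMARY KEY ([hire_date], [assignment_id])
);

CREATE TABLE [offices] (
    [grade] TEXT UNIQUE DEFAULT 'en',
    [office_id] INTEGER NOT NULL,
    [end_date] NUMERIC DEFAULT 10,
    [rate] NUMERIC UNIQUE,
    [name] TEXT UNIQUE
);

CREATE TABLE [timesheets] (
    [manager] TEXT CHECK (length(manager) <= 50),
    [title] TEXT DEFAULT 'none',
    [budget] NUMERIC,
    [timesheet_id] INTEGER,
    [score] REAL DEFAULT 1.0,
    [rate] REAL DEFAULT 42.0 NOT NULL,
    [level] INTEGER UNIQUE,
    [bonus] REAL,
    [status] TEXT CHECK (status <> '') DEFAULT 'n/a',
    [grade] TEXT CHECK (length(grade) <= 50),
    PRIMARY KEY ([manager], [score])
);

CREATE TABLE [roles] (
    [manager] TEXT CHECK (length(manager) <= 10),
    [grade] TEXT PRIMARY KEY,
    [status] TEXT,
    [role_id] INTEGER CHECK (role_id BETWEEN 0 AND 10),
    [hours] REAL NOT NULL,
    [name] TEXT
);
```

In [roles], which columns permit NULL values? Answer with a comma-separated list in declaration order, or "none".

- manager: CHECK does not forbid NULL (a CHECK constraint passes when its expression is NULL) → nullable.
- grade: part of the PRIMARY KEY, which implies NOT NULL → not nullable.
- status: no NOT NULL constraint applies → nullable.
- role_id: CHECK does not forbid NULL (a CHECK constraint passes when its expression is NULL) → nullable.
- hours: declared NOT NULL → not nullable.
- name: no NOT NULL constraint applies → nullable.

manager, status, role_id, name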